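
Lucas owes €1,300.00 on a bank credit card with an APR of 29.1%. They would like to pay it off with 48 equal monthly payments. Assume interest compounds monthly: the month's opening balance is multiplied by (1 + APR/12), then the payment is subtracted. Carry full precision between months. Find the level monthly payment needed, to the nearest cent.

Monthly rate r = 29.1%/12 = 2.425% = 0.02425.
Level-payment amortization: P = B₀·r / (1 − (1+r)^(−n)) = 1300.00·0.02425 / (1 − 1.02425^(−48)).
Denominator 1 − (1+r)^(−48) = 0.683398248.
P = 31.525 / 0.683398248 ≈ 46.13.

€46.13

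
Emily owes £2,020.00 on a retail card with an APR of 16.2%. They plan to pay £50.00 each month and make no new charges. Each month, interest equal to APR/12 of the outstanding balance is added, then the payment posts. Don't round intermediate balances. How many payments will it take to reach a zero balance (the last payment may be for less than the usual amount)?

59 payments

Monthly rate r = 16.2%/12 = 1.35% = 0.0135.
Recurrence: B ← B·(1+r) − £50.00.
Month 1: interest £27.27; balance after payment £1,997.27.
Month 2: interest £26.96; balance after payment £1,974.23.
Closed form: n = −ln(1 − rB₀/P)/ln(1+r) = −ln(0.4546)/ln(1.0135) ≈ 58.789, so the balance reaches zero during payment 59.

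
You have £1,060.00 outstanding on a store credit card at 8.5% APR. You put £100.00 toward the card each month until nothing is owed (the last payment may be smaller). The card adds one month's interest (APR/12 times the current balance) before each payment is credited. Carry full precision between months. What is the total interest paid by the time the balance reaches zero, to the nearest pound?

£46

Monthly rate r = 8.5%/12 = 0.708333% = 0.00708333.
Payoff takes n = ⌈−ln(1 − rB₀/P)/ln(1+r)⌉ = ⌈11.058⌉ = 12 payments; the last is £5.82.
Total paid = 11·£100.00 + £5.82 = £1,105.82.
Total interest = total paid − principal = £1,105.82 − £1,060.00 = £45.82.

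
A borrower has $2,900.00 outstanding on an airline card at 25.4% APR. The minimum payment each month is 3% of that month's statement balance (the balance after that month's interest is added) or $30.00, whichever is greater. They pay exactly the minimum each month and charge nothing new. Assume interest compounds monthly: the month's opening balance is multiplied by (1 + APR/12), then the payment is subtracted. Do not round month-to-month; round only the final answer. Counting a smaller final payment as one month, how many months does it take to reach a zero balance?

171 months

Monthly rate r = 25.4%/12 = 2.11667% = 0.0211667.
While 3% of the post-interest balance exceeds $30.00, each month B ← (B·(1+r))·(1 − 0.03), i.e. B shrinks by the factor (1+r)·0.97 = 0.99053.
This holds for months 1–115. Entering month 116 the balance is $971.09; 3% of the post-interest balance is now below $30.00, so the flat $30.00 minimum applies from here.
From month 116 a fixed $30.00 at rate r clears $971.09 in 56 more payments. Total: 115 + 56 = 171 months.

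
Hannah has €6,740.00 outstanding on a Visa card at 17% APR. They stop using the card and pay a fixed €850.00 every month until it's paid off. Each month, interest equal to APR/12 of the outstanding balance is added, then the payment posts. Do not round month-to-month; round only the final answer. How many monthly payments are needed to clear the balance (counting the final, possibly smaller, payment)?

9 payments

Monthly rate r = 17%/12 = 1.41667% = 0.0141667.
Recurrence: B ← B·(1+r) − €850.00.
Month 1: interest €95.48; balance after payment €5,985.48.
Month 2: interest €84.79; balance after payment €5,220.28.
Closed form: n = −ln(1 − rB₀/P)/ln(1+r) = −ln(0.88767)/ln(1.01417) ≈ 8.471, so the balance reaches zero during payment 9.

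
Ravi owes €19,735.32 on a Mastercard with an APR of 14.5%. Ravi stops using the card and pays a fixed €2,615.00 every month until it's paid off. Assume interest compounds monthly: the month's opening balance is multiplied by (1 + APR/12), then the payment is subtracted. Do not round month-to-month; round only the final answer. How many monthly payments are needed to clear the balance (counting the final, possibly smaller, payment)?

8 months

Monthly rate r = 14.5%/12 = 1.20833% = 0.0120833.
Recurrence: B ← B·(1+r) − €2,615.00.
Month 1: interest €238.47; balance after payment €17,358.79.
Month 2: interest €209.75; balance after payment €14,953.54.
Closed form: n = −ln(1 − rB₀/P)/ln(1+r) = −ln(0.90881)/ln(1.01208) ≈ 7.961, so the balance reaches zero during payment 8.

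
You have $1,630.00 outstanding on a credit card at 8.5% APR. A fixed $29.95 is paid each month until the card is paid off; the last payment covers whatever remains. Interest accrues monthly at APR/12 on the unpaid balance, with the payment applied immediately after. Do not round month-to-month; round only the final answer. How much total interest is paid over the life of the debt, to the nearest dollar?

$436

Monthly rate r = 8.5%/12 = 0.708333% = 0.00708333.
Payoff takes n = ⌈−ln(1 − rB₀/P)/ln(1+r)⌉ = ⌈68.989⌉ = 69 payments; the last is $29.63.
Total paid = 68·$29.95 + $29.63 = $2,066.23.
Total interest = total paid − principal = $2,066.23 − $1,630.00 = $436.23.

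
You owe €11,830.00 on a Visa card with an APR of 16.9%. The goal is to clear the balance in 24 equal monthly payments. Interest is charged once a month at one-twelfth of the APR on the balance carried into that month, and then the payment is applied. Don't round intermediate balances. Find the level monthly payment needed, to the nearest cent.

€584.33

Monthly rate r = 16.9%/12 = 1.40833% = 0.0140833.
Level-payment amortization: P = B₀·r / (1 − (1+r)^(−n)) = 11830.00·0.0140833 / (1 − 1.01408^(−24)).
Denominator 1 − (1+r)^(−24) = 0.285121034.
P = 166.606 / 0.285121034 ≈ 584.33.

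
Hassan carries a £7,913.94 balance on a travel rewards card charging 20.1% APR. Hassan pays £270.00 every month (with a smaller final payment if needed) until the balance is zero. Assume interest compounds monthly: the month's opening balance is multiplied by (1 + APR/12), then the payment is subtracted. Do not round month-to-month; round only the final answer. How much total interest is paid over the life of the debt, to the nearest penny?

Monthly rate r = 20.1%/12 = 1.675% = 0.01675.
Payoff takes n = ⌈−ln(1 − rB₀/P)/ln(1+r)⌉ = ⌈40.649⌉ = 41 payments; the last is £175.61.
Total paid = 40·£270.00 + £175.61 = £10,975.61.
Total interest = total paid − principal = £10,975.61 − £7,913.94 = £3,061.67.

£3,061.67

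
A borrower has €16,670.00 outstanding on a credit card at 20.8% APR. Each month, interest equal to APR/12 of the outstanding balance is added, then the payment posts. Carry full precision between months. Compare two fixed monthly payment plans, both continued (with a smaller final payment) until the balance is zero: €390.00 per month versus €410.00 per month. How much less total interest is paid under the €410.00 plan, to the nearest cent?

Monthly rate r = 20.8%/12 = 1.73333% = 0.0173333.
At €390.00/mo: n = ⌈−ln(1 − rB₀/P)/ln(1+r)⌉ = 79 payments (last €229.62); total interest = total paid − €16,670.00 = €13,979.62.
At €410.00/mo: 71 payments (last €405.35); total interest €12,435.35.
Interest saved = €13,979.62 − €12,435.35 = €1,544.27.

€1,544.27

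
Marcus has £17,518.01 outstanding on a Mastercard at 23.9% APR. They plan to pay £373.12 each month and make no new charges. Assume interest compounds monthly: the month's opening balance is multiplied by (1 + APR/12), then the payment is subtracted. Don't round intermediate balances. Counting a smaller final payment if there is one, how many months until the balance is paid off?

139 months

Monthly rate r = 23.9%/12 = 1.99167% = 0.0199167.
Recurrence: B ← B·(1+r) − £373.12.
Month 1: interest £348.90; balance after payment £17,493.79.
Month 2: interest £348.42; balance after payment £17,469.09.
Closed form: n = −ln(1 − rB₀/P)/ln(1+r) = −ln(0.064911)/ln(1.01992) ≈ 138.672, so the balance reaches zero during payment 139.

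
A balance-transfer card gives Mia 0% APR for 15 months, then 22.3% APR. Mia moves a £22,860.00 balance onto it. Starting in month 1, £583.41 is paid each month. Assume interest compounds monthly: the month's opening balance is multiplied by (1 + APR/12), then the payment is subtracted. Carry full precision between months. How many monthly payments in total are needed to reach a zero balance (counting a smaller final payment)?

48 payments

Promo months 1–15 at r₀ = 0%/12 = 0; months 16+ at r₁ = 22.3%/12 = 0.0185833.
After month 15 (no interest yet): B = £22,860.00 − 15·£583.41 = £14,108.85.
Then at r₁ with £583.41/mo: n₂ = −ln(1 − r₁·B/P)/ln(1+r₁) ≈ 32.41 → 33 more payments.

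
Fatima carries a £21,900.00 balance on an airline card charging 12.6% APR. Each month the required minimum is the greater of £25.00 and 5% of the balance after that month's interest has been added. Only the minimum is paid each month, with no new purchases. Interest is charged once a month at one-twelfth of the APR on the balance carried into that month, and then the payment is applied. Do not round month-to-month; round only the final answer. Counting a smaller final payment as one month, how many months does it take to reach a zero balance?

116 months

Monthly rate r = 12.6%/12 = 1.05% = 0.0105.
While 5% of the post-interest balance exceeds £25.00, each month B ← (B·(1+r))·(1 − 0.05), i.e. B shrinks by the factor (1+r)·0.95 = 0.95997.
This holds for months 1–93. Entering month 94 the balance is £490.48; 5% of the post-interest balance is now below £25.00, so the flat £25.00 minimum applies from here.
From month 94 a fixed £25.00 at rate r clears £490.48 in 23 more payments. Total: 93 + 23 = 116 months.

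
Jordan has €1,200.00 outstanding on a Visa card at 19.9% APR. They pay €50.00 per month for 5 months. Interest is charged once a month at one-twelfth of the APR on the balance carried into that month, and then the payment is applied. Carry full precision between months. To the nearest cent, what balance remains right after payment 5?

€1,044.42

Monthly rate r = 19.9%/12 = 1.65833% = 0.0165833.
Each month: B ← B·(1+r) − €50.00.
Month 1: interest €19.90; balance after payment €1,169.90.
Month 2: interest €19.40; balance after payment €1,139.30.
Month 3: interest €18.89; balance after payment €1,108.19.
Month 4: interest €18.38; balance after payment €1,076.57.
Month 5: interest €17.85; balance after payment €1,044.42.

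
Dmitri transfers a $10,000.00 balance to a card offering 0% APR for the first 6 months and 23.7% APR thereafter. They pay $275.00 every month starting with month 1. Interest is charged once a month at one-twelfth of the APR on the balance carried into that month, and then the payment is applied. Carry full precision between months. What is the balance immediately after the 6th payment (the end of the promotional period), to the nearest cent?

$8,350.00

Promo months 1–6 at r₀ = 0%/12 = 0; months 7+ at r₁ = 23.7%/12 = 0.01975.
After month 6 (no interest yet): B = $10,000.00 − 6·$275.00 = $8,350.00.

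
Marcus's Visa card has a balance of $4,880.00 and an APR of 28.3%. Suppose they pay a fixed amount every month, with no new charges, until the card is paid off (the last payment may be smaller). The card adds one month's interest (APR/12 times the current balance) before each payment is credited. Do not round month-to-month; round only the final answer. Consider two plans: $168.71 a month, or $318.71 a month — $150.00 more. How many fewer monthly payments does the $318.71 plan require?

Monthly rate r = 28.3%/12 = 2.35833% = 0.0235833.
At $168.71/mo: n = ⌈−ln(1 − rB₀/P)/ln(1+r)⌉ = 50 payments (last $29.45); total interest = total paid − $4,880.00 = $3,416.24.
At $318.71/mo: 20 payments (last $70.76); total interest $1,246.25.
Payments saved = 50 − 20 = 30.

30 fewer payments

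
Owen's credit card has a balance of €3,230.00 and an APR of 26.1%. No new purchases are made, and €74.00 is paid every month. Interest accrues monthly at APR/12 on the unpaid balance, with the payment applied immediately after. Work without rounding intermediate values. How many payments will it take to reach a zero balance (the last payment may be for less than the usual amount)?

Monthly rate r = 26.1%/12 = 2.175% = 0.02175.
Recurrence: B ← B·(1+r) − €74.00.
Month 1: interest €70.25; balance after payment €3,226.25.
Month 2: interest €70.17; balance after payment €3,222.42.
Closed form: n = −ln(1 − rB₀/P)/ln(1+r) = −ln(0.050642)/ln(1.02175) ≈ 138.634, so the balance reaches zero during payment 139.

139 payments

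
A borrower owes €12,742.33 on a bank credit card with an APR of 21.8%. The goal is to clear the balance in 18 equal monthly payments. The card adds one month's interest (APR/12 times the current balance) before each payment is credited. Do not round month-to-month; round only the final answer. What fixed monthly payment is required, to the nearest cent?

Monthly rate r = 21.8%/12 = 1.81667% = 0.0181667.
Level-payment amortization: P = B₀·r / (1 − (1+r)^(−n)) = 12742.33·0.0181667 / (1 − 1.01817^(−18)).
Denominator 1 − (1+r)^(−18) = 0.276796941.
P = 231.486 / 0.276796941 ≈ 836.30.

€836.30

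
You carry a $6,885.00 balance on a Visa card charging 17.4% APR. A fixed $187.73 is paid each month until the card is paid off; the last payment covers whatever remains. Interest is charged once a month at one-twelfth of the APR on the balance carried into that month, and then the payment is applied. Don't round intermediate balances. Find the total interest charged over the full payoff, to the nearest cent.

$3,010.87

Monthly rate r = 17.4%/12 = 1.45% = 0.0145.
Payoff takes n = ⌈−ln(1 − rB₀/P)/ln(1+r)⌉ = ⌈52.712⌉ = 53 payments; the last is $133.91.
Total paid = 52·$187.73 + $133.91 = $9,895.87.
Total interest = total paid − principal = $9,895.87 − $6,885.00 = $3,010.87.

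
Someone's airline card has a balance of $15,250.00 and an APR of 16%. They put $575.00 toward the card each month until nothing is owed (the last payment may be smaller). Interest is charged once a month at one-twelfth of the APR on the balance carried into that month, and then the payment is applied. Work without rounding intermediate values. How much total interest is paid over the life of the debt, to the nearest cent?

Monthly rate r = 16%/12 = 1.33333% = 0.0133333.
Payoff takes n = ⌈−ln(1 − rB₀/P)/ln(1+r)⌉ = ⌈32.946⌉ = 33 payments; the last is $543.95.
Total paid = 32·$575.00 + $543.95 = $18,943.95.
Total interest = total paid − principal = $18,943.95 − $15,250.00 = $3,693.95.

$3,693.95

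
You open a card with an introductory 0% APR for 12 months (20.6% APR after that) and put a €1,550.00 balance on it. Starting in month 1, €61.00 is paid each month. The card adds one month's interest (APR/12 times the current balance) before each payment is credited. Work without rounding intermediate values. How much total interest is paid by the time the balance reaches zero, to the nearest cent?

Promo months 1–12 at r₀ = 0%/12 = 0; months 13+ at r₁ = 20.6%/12 = 0.0171667.
After month 12 (no interest yet): B = €1,550.00 − 12·€61.00 = €818.00.
Then at r₁ with €61.00/mo: n₂ = −ln(1 − r₁·B/P)/ln(1+r₁) ≈ 15.37 → 16 more payments.
Total paid = 27·€61.00 + €22.74 = €1,669.74; interest = €1,669.74 − €1,550.00 = €119.74.

€119.74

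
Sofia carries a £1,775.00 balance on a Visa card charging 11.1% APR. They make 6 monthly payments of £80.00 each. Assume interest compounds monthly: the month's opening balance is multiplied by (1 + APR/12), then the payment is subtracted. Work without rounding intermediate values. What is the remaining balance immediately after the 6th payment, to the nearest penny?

Monthly rate r = 11.1%/12 = 0.925% = 0.00925.
Each month: B ← B·(1+r) − £80.00.
Month 1: interest £16.42; balance after payment £1,711.42.
Month 2: interest £15.83; balance after payment £1,647.25.
Month 3: interest £15.24; balance after payment £1,582.49.
Month 4: interest £14.64; balance after payment £1,517.12.
Month 5: interest £14.03; balance after payment £1,451.16.
Month 6: interest £13.42; balance after payment £1,384.58.

£1,384.58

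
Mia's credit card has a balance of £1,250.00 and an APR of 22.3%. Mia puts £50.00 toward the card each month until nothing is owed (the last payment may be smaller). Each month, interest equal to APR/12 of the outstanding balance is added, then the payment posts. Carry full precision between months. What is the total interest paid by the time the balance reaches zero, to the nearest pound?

£446

Monthly rate r = 22.3%/12 = 1.85833% = 0.0185833.
Payoff takes n = ⌈−ln(1 − rB₀/P)/ln(1+r)⌉ = ⌈33.928⌉ = 34 payments; the last is £46.43.
Total paid = 33·£50.00 + £46.43 = £1,696.43.
Total interest = total paid − principal = £1,696.43 − £1,250.00 = £446.43.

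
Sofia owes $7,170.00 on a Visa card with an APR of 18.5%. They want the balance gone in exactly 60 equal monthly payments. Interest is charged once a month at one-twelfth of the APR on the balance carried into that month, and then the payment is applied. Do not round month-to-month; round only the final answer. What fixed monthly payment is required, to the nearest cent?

Monthly rate r = 18.5%/12 = 1.54167% = 0.0154167.
Level-payment amortization: P = B₀·r / (1 − (1+r)^(−n)) = 7170.00·0.0154167 / (1 − 1.01542^(−60)).
Denominator 1 − (1+r)^(−60) = 0.600660057.
P = 110.538 / 0.600660057 ≈ 184.03.

$184.03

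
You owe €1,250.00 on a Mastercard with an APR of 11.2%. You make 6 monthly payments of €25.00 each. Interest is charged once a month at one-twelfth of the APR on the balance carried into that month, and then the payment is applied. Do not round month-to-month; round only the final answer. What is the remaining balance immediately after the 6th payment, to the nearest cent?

Monthly rate r = 11.2%/12 = 0.933333% = 0.00933333.
Each month: B ← B·(1+r) − €25.00.
Month 1: interest €11.67; balance after payment €1,236.67.
Month 2: interest €11.54; balance after payment €1,223.21.
Month 3: interest €11.42; balance after payment €1,209.63.
Month 4: interest €11.29; balance after payment €1,195.92.
Month 5: interest €11.16; balance after payment €1,182.08.
Month 6: interest €11.03; balance after payment €1,168.11.

€1,168.11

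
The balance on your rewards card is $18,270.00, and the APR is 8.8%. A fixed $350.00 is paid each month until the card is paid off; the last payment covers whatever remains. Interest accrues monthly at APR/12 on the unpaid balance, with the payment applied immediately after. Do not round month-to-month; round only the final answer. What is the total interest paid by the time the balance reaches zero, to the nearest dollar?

Monthly rate r = 8.8%/12 = 0.733333% = 0.00733333.
Payoff takes n = ⌈−ln(1 − rB₀/P)/ln(1+r)⌉ = ⌈66.045⌉ = 67 payments; the last is $15.78.
Total paid = 66·$350.00 + $15.78 = $23,115.78.
Total interest = total paid − principal = $23,115.78 − $18,270.00 = $4,845.78.

$4,846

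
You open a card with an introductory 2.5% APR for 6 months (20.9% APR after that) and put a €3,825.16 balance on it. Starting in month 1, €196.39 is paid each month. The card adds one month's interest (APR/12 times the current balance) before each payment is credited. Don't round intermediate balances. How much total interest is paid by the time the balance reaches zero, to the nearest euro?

€452

Promo months 1–6 at r₀ = 2.5%/12 = 0.00208333; months 7+ at r₁ = 20.9%/12 = 0.0174167.
After month 6: iterate B ← B·(1+r₀) − €196.39 for 6 months → €2,688.73.
Then at r₁ with €196.39/mo: n₂ = −ln(1 − r₁·B/P)/ln(1+r₁) ≈ 15.78 → 16 more payments.
Total paid = 21·€196.39 + €152.65 = €4,276.84; interest = €4,276.84 − €3,825.16 = €451.68.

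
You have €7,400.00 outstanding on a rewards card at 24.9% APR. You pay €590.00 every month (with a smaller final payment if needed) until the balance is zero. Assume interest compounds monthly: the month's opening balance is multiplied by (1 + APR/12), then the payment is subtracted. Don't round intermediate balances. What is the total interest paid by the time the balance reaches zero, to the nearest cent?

€1,261.26

Monthly rate r = 24.9%/12 = 2.075% = 0.02075.
Payoff takes n = ⌈−ln(1 − rB₀/P)/ln(1+r)⌉ = ⌈14.678⌉ = 15 payments; the last is €401.26.
Total paid = 14·€590.00 + €401.26 = €8,661.26.
Total interest = total paid − principal = €8,661.26 − €7,400.00 = €1,261.26.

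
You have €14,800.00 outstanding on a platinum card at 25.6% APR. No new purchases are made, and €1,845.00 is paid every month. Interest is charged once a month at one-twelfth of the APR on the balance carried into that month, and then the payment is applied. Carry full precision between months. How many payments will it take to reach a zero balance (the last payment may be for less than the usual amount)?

9 months

Monthly rate r = 25.6%/12 = 2.13333% = 0.0213333.
Recurrence: B ← B·(1+r) − €1,845.00.
Month 1: interest €315.73; balance after payment €13,270.73.
Month 2: interest €283.11; balance after payment €11,708.84.
Closed form: n = −ln(1 − rB₀/P)/ln(1+r) = −ln(0.82887)/ln(1.02133) ≈ 8.892, so the balance reaches zero during payment 9.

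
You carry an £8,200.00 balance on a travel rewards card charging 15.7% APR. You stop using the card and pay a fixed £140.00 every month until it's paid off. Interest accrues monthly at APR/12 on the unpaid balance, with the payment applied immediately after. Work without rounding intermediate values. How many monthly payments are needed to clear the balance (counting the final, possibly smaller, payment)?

Monthly rate r = 15.7%/12 = 1.30833% = 0.0130833.
Recurrence: B ← B·(1+r) − £140.00.
Month 1: interest £107.28; balance after payment £8,167.28.
Month 2: interest £106.86; balance after payment £8,134.14.
Closed form: n = −ln(1 − rB₀/P)/ln(1+r) = −ln(0.23369)/ln(1.01308) ≈ 111.841, so the balance reaches zero during payment 112.

112 payments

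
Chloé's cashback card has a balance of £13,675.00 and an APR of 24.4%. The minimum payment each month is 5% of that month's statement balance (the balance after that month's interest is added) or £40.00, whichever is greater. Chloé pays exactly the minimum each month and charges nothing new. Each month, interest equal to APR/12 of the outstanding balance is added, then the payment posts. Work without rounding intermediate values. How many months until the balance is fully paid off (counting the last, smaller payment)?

117 months

Monthly rate r = 24.4%/12 = 2.03333% = 0.0203333.
While 5% of the post-interest balance exceeds £40.00, each month B ← (B·(1+r))·(1 − 0.05), i.e. B shrinks by the factor (1+r)·0.95 = 0.96932.
This holds for months 1–92. Entering month 93 the balance is £777.62; 5% of the post-interest balance is now below £40.00, so the flat £40.00 minimum applies from here.
From month 93 a fixed £40.00 at rate r clears £777.62 in 25 more payments. Total: 92 + 25 = 117 months.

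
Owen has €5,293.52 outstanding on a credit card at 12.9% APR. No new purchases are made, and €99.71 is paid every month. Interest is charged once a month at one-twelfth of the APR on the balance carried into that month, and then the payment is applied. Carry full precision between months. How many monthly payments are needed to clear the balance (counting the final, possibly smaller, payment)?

80 payments

Monthly rate r = 12.9%/12 = 1.075% = 0.01075.
Recurrence: B ← B·(1+r) − €99.71.
Month 1: interest €56.91; balance after payment €5,250.72.
Month 2: interest €56.45; balance after payment €5,207.45.
Closed form: n = −ln(1 − rB₀/P)/ln(1+r) = −ln(0.42929)/ln(1.01075) ≈ 79.084, so the balance reaches zero during payment 80.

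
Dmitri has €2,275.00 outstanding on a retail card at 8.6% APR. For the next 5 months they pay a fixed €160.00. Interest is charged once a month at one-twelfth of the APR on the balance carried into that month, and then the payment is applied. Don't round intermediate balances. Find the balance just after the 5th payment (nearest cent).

€1,546.15

Monthly rate r = 8.6%/12 = 0.716667% = 0.00716667.
Each month: B ← B·(1+r) − €160.00.
Month 1: interest €16.30; balance after payment €2,131.30.
Month 2: interest €15.27; balance after payment €1,986.58.
Month 3: interest €14.24; balance after payment €1,840.82.
Month 4: interest €13.19; balance after payment €1,694.01.
Month 5: interest €12.14; balance after payment €1,546.15.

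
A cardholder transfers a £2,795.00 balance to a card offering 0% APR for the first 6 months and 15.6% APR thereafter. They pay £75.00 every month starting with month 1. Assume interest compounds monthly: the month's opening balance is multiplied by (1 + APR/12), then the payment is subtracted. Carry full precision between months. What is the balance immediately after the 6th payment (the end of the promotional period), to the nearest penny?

£2,345.00

Promo months 1–6 at r₀ = 0%/12 = 0; months 7+ at r₁ = 15.6%/12 = 0.013.
After month 6 (no interest yet): B = £2,795.00 − 6·£75.00 = £2,345.00.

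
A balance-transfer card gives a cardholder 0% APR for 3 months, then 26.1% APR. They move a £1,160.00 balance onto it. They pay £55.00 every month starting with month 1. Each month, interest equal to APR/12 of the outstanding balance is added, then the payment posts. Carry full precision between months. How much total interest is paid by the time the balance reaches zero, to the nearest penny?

Promo months 1–3 at r₀ = 0%/12 = 0; months 4+ at r₁ = 26.1%/12 = 0.02175.
After month 3 (no interest yet): B = £1,160.00 − 3·£55.00 = £995.00.
Then at r₁ with £55.00/mo: n₂ = −ln(1 − r₁·B/P)/ln(1+r₁) ≈ 23.24 → 24 more payments.
Total paid = 26·£55.00 + £13.21 = £1,443.21; interest = £1,443.21 − £1,160.00 = £283.21.

£283.21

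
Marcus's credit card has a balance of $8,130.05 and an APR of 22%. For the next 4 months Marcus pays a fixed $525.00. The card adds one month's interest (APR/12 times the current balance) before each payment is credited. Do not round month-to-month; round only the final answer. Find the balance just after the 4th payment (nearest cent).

Monthly rate r = 22%/12 = 1.83333% = 0.0183333.
Each month: B ← B·(1+r) − $525.00.
Month 1: interest $149.05; balance after payment $7,754.10.
Month 2: interest $142.16; balance after payment $7,371.26.
Month 3: interest $135.14; balance after payment $6,981.40.
Month 4: interest $127.99; balance after payment $6,584.39.

$6,584.39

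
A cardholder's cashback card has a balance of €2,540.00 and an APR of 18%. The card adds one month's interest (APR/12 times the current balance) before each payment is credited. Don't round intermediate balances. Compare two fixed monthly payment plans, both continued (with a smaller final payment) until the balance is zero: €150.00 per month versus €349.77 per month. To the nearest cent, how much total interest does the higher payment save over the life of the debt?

€242.56

Monthly rate r = 18%/12 = 1.5% = 0.015.
At €150.00/mo: n = ⌈−ln(1 − rB₀/P)/ln(1+r)⌉ = 20 payments (last €102.46); total interest = total paid − €2,540.00 = €412.46.
At €349.77/mo: 8 payments (last €261.51); total interest €169.90.
Interest saved = €412.46 − €169.90 = €242.56.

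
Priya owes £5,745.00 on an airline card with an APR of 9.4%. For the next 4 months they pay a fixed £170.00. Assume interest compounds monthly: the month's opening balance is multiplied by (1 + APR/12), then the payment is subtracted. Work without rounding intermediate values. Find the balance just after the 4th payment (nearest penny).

£5,239.10

Monthly rate r = 9.4%/12 = 0.783333% = 0.00783333.
Each month: B ← B·(1+r) − £170.00.
Month 1: interest £45.00; balance after payment £5,620.00.
Month 2: interest £44.02; balance after payment £5,494.03.
Month 3: interest £43.04; balance after payment £5,367.06.
Month 4: interest £42.04; balance after payment £5,239.10.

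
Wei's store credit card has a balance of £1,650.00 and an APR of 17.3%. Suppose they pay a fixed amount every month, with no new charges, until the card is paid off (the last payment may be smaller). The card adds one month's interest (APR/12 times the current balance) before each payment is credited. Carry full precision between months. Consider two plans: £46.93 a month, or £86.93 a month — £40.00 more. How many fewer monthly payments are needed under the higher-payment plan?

27 fewer payments

Monthly rate r = 17.3%/12 = 1.44167% = 0.0144167.
At £46.93/mo: n = ⌈−ln(1 − rB₀/P)/ln(1+r)⌉ = 50 payments (last £18.48); total interest = total paid − £1,650.00 = £668.05.
At £86.93/mo: 23 payments (last £29.33); total interest £291.79.
Payments saved = 50 − 23 = 27.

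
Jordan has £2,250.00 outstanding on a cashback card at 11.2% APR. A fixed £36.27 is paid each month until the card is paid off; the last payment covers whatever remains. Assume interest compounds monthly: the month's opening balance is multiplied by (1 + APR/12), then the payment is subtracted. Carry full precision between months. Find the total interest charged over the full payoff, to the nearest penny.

Monthly rate r = 11.2%/12 = 0.933333% = 0.00933333.
Payoff takes n = ⌈−ln(1 − rB₀/P)/ln(1+r)⌉ = ⌈93.121⌉ = 94 payments; the last is £4.42.
Total paid = 93·£36.27 + £4.42 = £3,377.53.
Total interest = total paid − principal = £3,377.53 − £2,250.00 = £1,127.53.

£1,127.53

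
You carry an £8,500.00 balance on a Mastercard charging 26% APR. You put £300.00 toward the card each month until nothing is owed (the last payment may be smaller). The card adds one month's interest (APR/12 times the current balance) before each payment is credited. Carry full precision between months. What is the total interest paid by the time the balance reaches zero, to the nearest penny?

Monthly rate r = 26%/12 = 2.16667% = 0.0216667.
Payoff takes n = ⌈−ln(1 − rB₀/P)/ln(1+r)⌉ = ⌈44.396⌉ = 45 payments; the last is £119.42.
Total paid = 44·£300.00 + £119.42 = £13,319.42.
Total interest = total paid − principal = £13,319.42 − £8,500.00 = £4,819.42.

£4,819.42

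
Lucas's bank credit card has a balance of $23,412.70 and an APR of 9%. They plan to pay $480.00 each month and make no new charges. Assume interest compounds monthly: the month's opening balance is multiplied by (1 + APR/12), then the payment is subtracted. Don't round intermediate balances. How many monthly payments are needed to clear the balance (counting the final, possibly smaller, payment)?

Monthly rate r = 9%/12 = 0.75% = 0.0075.
Recurrence: B ← B·(1+r) − $480.00.
Month 1: interest $175.60; balance after payment $23,108.30.
Month 2: interest $173.31; balance after payment $22,801.61.
Closed form: n = −ln(1 − rB₀/P)/ln(1+r) = −ln(0.63418)/ln(1.0075) ≈ 60.951, so the balance reaches zero during payment 61.

61 payments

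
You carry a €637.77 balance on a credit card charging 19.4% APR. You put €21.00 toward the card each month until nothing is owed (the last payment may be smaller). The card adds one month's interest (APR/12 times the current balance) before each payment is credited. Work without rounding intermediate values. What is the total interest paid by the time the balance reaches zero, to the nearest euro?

€246

Monthly rate r = 19.4%/12 = 1.61667% = 0.0161667.
Payoff takes n = ⌈−ln(1 − rB₀/P)/ln(1+r)⌉ = ⌈42.106⌉ = 43 payments; the last is €2.24.
Total paid = 42·€21.00 + €2.24 = €884.24.
Total interest = total paid − principal = €884.24 − €637.77 = €246.47.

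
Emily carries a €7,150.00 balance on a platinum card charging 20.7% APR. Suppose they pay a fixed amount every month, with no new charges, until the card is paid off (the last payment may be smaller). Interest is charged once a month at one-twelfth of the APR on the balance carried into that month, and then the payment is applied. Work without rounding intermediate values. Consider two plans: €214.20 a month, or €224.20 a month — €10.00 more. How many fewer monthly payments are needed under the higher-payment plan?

Monthly rate r = 20.7%/12 = 1.725% = 0.01725.
At €214.20/mo: n = ⌈−ln(1 − rB₀/P)/ln(1+r)⌉ = 51 payments (last €30.50); total interest = total paid − €7,150.00 = €3,590.50.
At €224.20/mo: 47 payments (last €158.32); total interest €3,321.52.
Payments saved = 51 − 47 = 4.

4 fewer payments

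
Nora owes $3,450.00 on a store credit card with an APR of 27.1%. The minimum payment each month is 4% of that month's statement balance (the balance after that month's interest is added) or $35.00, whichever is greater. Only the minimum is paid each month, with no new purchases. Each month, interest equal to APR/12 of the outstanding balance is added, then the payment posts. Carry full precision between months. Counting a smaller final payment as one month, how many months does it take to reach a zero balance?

Monthly rate r = 27.1%/12 = 2.25833% = 0.0225833.
While 4% of the post-interest balance exceeds $35.00, each month B ← (B·(1+r))·(1 − 0.04), i.e. B shrinks by the factor (1+r)·0.96 = 0.98168.
This holds for months 1–76. Entering month 77 the balance is $846.32; 4% of the post-interest balance is now below $35.00, so the flat $35.00 minimum applies from here.
From month 77 a fixed $35.00 at rate r clears $846.32 in 36 more payments. Total: 76 + 36 = 112 months.

112 months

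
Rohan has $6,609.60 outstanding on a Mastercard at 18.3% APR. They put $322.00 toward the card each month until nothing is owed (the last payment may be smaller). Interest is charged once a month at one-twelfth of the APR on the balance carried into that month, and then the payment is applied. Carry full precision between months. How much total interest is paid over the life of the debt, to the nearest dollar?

$1,379

Monthly rate r = 18.3%/12 = 1.525% = 0.01525.
Payoff takes n = ⌈−ln(1 − rB₀/P)/ln(1+r)⌉ = ⌈24.808⌉ = 25 payments; the last is $260.59.
Total paid = 24·$322.00 + $260.59 = $7,988.59.
Total interest = total paid − principal = $7,988.59 − $6,609.60 = $1,378.99.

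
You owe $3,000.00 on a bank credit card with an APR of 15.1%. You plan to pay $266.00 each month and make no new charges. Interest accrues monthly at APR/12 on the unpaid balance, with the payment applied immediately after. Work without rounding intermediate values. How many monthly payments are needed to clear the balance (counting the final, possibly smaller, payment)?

Monthly rate r = 15.1%/12 = 1.25833% = 0.0125833.
Recurrence: B ← B·(1+r) − $266.00.
Month 1: interest $37.75; balance after payment $2,771.75.
Month 2: interest $34.88; balance after payment $2,540.63.
Closed form: n = −ln(1 − rB₀/P)/ln(1+r) = −ln(0.85808)/ln(1.01258) ≈ 12.240, so the balance reaches zero during payment 13.

13 months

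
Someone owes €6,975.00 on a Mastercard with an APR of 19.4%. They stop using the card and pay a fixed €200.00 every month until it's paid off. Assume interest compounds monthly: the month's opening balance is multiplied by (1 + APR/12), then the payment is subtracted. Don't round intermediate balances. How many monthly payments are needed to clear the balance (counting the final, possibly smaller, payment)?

Monthly rate r = 19.4%/12 = 1.61667% = 0.0161667.
Recurrence: B ← B·(1+r) − €200.00.
Month 1: interest €112.76; balance after payment €6,887.76.
Month 2: interest €111.35; balance after payment €6,799.11.
Closed form: n = −ln(1 − rB₀/P)/ln(1+r) = −ln(0.43619)/ln(1.01617) ≈ 51.734, so the balance reaches zero during payment 52.

52 months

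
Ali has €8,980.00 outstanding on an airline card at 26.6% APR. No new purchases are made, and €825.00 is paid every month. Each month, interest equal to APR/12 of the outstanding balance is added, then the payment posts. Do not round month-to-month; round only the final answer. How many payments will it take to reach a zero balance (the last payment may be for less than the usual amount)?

Monthly rate r = 26.6%/12 = 2.21667% = 0.0221667.
Recurrence: B ← B·(1+r) − €825.00.
Month 1: interest €199.06; balance after payment €8,354.06.
Month 2: interest €185.18; balance after payment €7,714.24.
Closed form: n = −ln(1 − rB₀/P)/ln(1+r) = −ln(0.75872)/ln(1.02217) ≈ 12.594, so the balance reaches zero during payment 13.

13 months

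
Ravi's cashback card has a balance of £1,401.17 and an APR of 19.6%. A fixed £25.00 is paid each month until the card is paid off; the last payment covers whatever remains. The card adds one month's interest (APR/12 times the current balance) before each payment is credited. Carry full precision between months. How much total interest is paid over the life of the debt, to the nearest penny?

£2,410.57

Monthly rate r = 19.6%/12 = 1.63333% = 0.0163333.
Payoff takes n = ⌈−ln(1 − rB₀/P)/ln(1+r)⌉ = ⌈152.468⌉ = 153 payments; the last is £11.74.
Total paid = 152·£25.00 + £11.74 = £3,811.74.
Total interest = total paid − principal = £3,811.74 − £1,401.17 = £2,410.57.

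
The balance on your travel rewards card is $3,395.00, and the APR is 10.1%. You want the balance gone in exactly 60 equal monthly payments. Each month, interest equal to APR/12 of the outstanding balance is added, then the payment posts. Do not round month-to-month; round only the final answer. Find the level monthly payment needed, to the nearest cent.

$72.30

Monthly rate r = 10.1%/12 = 0.841667% = 0.00841667.
Level-payment amortization: P = B₀·r / (1 − (1+r)^(−n)) = 3395.00·0.00841667 / (1 − 1.00842^(−60)).
Denominator 1 − (1+r)^(−60) = 0.395217652.
P = 28.5746 / 0.395217652 ≈ 72.30.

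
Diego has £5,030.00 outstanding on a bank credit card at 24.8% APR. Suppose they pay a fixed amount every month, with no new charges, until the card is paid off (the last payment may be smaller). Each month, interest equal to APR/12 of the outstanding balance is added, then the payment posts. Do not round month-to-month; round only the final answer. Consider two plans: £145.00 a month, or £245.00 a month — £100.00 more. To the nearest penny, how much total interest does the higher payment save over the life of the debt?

£2,332.74

Monthly rate r = 24.8%/12 = 2.06667% = 0.0206667.
At £145.00/mo: n = ⌈−ln(1 − rB₀/P)/ln(1+r)⌉ = 62 payments (last £101.02); total interest = total paid − £5,030.00 = £3,916.02.
At £245.00/mo: 27 payments (last £243.28); total interest £1,583.28.
Interest saved = £3,916.02 − £1,583.28 = £2,332.74.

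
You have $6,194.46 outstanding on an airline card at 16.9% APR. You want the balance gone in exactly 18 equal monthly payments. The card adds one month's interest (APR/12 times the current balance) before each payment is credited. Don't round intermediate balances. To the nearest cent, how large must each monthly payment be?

Monthly rate r = 16.9%/12 = 1.40833% = 0.0140833.
Level-payment amortization: P = B₀·r / (1 − (1+r)^(−n)) = 6194.46·0.0140833 / (1 − 1.01408^(−18)).
Denominator 1 − (1+r)^(−18) = 0.222546561.
P = 87.2386 / 0.222546561 ≈ 392.00.

$392.00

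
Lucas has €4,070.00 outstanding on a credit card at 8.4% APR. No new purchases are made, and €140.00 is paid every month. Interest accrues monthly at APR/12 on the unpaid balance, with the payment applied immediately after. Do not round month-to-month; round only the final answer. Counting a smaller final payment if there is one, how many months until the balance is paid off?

Monthly rate r = 8.4%/12 = 0.7% = 0.007.
Recurrence: B ← B·(1+r) − €140.00.
Month 1: interest €28.49; balance after payment €3,958.49.
Month 2: interest €27.71; balance after payment €3,846.20.
Closed form: n = −ln(1 − rB₀/P)/ln(1+r) = −ln(0.7965)/ln(1.007) ≈ 32.618, so the balance reaches zero during payment 33.

33 months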